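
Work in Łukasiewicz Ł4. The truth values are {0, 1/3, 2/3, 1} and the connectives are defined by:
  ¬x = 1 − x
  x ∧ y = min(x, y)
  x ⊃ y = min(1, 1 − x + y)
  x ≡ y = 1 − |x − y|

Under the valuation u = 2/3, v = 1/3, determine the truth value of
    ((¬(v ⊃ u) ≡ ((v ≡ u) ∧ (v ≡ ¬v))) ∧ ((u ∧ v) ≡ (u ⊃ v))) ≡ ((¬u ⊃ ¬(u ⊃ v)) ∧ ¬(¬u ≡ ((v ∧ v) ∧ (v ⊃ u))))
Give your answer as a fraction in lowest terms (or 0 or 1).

v ⊃ u = 1/3 ⊃ 2/3 = 1
¬(v ⊃ u) = ¬1 = 0
v ≡ u = 1/3 ≡ 2/3 = 2/3
¬v = ¬1/3 = 2/3
v ≡ ¬v = 1/3 ≡ 2/3 = 2/3
(v ≡ u) ∧ (v ≡ ¬v) = 2/3 ∧ 2/3 = 2/3
¬(v ⊃ u) ≡ ((v ≡ u) ∧ (v ≡ ¬v)) = 0 ≡ 2/3 = 1/3
u ∧ v = 2/3 ∧ 1/3 = 1/3
u ⊃ v = 2/3 ⊃ 1/3 = 2/3
(u ∧ v) ≡ (u ⊃ v) = 1/3 ≡ 2/3 = 2/3
(¬(v ⊃ u) ≡ ((v ≡ u) ∧ (v ≡ ¬v))) ∧ ((u ∧ v) ≡ (u ⊃ v)) = 1/3 ∧ 2/3 = 1/3
¬u = ¬2/3 = 1/3
u ⊃ v = 2/3 ⊃ 1/3 = 2/3
¬(u ⊃ v) = ¬2/3 = 1/3
¬u ⊃ ¬(u ⊃ v) = 1/3 ⊃ 1/3 = 1
¬u = ¬2/3 = 1/3
v ∧ v = 1/3 ∧ 1/3 = 1/3
v ⊃ u = 1/3 ⊃ 2/3 = 1
(v ∧ v) ∧ (v ⊃ u) = 1/3 ∧ 1 = 1/3
¬u ≡ ((v ∧ v) ∧ (v ⊃ u)) = 1/3 ≡ 1/3 = 1
¬(¬u ≡ ((v ∧ v) ∧ (v ⊃ u))) = ¬1 = 0
(¬u ⊃ ¬(u ⊃ v)) ∧ ¬(¬u ≡ ((v ∧ v) ∧ (v ⊃ u))) = 1 ∧ 0 = 0
((¬(v ⊃ u) ≡ ((v ≡ u) ∧ (v ≡ ¬v))) ∧ ((u ∧ v) ≡ (u ⊃ v))) ≡ ((¬u ⊃ ¬(u ⊃ v)) ∧ ¬(¬u ≡ ((v ∧ v) ∧ (v ⊃ u)))) = 1/3 ≡ 0 = 2/3

2/3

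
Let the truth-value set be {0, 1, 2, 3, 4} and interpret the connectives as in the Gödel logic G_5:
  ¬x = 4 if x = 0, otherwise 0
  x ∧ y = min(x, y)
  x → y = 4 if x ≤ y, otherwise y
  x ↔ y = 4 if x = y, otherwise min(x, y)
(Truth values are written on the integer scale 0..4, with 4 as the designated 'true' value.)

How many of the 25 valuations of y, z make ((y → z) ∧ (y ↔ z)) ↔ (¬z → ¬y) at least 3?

value 4: 9 assignments (counts)
value 3: 2 assignments (counts)
value 2: 4 assignments
value 1: 6 assignments
value 0: 4 assignments
So 11 of the 25 assignments meet the threshold.

11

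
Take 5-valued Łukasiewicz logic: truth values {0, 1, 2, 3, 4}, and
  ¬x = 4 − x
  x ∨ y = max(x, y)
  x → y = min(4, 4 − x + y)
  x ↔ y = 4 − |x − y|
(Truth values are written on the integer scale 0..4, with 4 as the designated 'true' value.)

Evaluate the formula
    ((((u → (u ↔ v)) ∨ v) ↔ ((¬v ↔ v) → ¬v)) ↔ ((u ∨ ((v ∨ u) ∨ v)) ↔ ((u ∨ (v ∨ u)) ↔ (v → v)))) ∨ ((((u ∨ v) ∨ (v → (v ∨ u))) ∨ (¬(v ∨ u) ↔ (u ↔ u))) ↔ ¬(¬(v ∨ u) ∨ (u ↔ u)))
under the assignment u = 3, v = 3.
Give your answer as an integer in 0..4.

3

u ↔ v = 3 ↔ 3 = 4
u → (u ↔ v) = 3 → 4 = 4
(u → (u ↔ v)) ∨ v = 4 ∨ 3 = 4
¬v = ¬3 = 1
¬v ↔ v = 1 ↔ 3 = 2
¬v = ¬3 = 1
(¬v ↔ v) → ¬v = 2 → 1 = 3
((u → (u ↔ v)) ∨ v) ↔ ((¬v ↔ v) → ¬v) = 4 ↔ 3 = 3
v ∨ u = 3 ∨ 3 = 3
(v ∨ u) ∨ v = 3 ∨ 3 = 3
u ∨ ((v ∨ u) ∨ v) = 3 ∨ 3 = 3
v ∨ u = 3 ∨ 3 = 3
u ∨ (v ∨ u) = 3 ∨ 3 = 3
v → v = 3 → 3 = 4
(u ∨ (v ∨ u)) ↔ (v → v) = 3 ↔ 4 = 3
(u ∨ ((v ∨ u) ∨ v)) ↔ ((u ∨ (v ∨ u)) ↔ (v → v)) = 3 ↔ 3 = 4
(((u → (u ↔ v)) ∨ v) ↔ ((¬v ↔ v) → ¬v)) ↔ ((u ∨ ((v ∨ u) ∨ v)) ↔ ((u ∨ (v ∨ u)) ↔ (v → v))) = 3 ↔ 4 = 3
u ∨ v = 3 ∨ 3 = 3
v ∨ u = 3 ∨ 3 = 3
v → (v ∨ u) = 3 → 3 = 4
(u ∨ v) ∨ (v → (v ∨ u)) = 3 ∨ 4 = 4
v ∨ u = 3 ∨ 3 = 3
¬(v ∨ u) = ¬3 = 1
u ↔ u = 3 ↔ 3 = 4
¬(v ∨ u) ↔ (u ↔ u) = 1 ↔ 4 = 1
((u ∨ v) ∨ (v → (v ∨ u))) ∨ (¬(v ∨ u) ↔ (u ↔ u)) = 4 ∨ 1 = 4
v ∨ u = 3 ∨ 3 = 3
¬(v ∨ u) = ¬3 = 1
u ↔ u = 3 ↔ 3 = 4
¬(v ∨ u) ∨ (u ↔ u) = 1 ∨ 4 = 4
¬(¬(v ∨ u) ∨ (u ↔ u)) = ¬4 = 0
(((u ∨ v) ∨ (v → (v ∨ u))) ∨ (¬(v ∨ u) ↔ (u ↔ u))) ↔ ¬(¬(v ∨ u) ∨ (u ↔ u)) = 4 ↔ 0 = 0
((((u → (u ↔ v)) ∨ v) ↔ ((¬v ↔ v) → ¬v)) ↔ ((u ∨ ((v ∨ u) ∨ v)) ↔ ((u ∨ (v ∨ u)) ↔ (v → v)))) ∨ ((((u ∨ v) ∨ (v → (v ∨ u))) ∨ (¬(v ∨ u) ↔ (u ↔ u))) ↔ ¬(¬(v ∨ u) ∨ (u ↔ u))) = 3 ∨ 0 = 3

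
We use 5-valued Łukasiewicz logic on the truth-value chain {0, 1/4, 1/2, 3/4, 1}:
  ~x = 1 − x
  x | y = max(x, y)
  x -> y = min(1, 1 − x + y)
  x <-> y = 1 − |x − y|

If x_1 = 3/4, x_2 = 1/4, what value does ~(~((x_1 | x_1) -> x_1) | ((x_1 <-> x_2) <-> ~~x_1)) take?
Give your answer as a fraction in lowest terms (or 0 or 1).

x_1 | x_1 = 3/4 | 3/4 = 3/4
(x_1 | x_1) -> x_1 = 3/4 -> 3/4 = 1
~((x_1 | x_1) -> x_1) = ~1 = 0
x_1 <-> x_2 = 3/4 <-> 1/4 = 1/2
~x_1 = ~3/4 = 1/4
~~x_1 = ~1/4 = 3/4
(x_1 <-> x_2) <-> ~~x_1 = 1/2 <-> 3/4 = 3/4
~((x_1 | x_1) -> x_1) | ((x_1 <-> x_2) <-> ~~x_1) = 0 | 3/4 = 3/4
~(~((x_1 | x_1) -> x_1) | ((x_1 <-> x_2) <-> ~~x_1)) = ~3/4 = 1/4

1/4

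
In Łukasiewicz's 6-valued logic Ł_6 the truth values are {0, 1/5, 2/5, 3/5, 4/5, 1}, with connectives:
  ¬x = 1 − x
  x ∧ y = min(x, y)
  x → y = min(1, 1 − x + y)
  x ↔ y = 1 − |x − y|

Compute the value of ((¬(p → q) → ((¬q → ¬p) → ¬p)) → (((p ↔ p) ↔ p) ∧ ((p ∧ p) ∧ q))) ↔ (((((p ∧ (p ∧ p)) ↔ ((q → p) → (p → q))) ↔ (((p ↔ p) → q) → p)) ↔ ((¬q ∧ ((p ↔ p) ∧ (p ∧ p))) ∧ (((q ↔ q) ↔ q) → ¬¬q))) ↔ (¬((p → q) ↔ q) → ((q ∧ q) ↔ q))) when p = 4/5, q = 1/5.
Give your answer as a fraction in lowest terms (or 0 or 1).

2/5

p → q = 4/5 → 1/5 = 2/5
¬(p → q) = ¬2/5 = 3/5
¬q = ¬1/5 = 4/5
¬p = ¬4/5 = 1/5
¬q → ¬p = 4/5 → 1/5 = 2/5
¬p = ¬4/5 = 1/5
(¬q → ¬p) → ¬p = 2/5 → 1/5 = 4/5
¬(p → q) → ((¬q → ¬p) → ¬p) = 3/5 → 4/5 = 1
p ↔ p = 4/5 ↔ 4/5 = 1
(p ↔ p) ↔ p = 1 ↔ 4/5 = 4/5
p ∧ p = 4/5 ∧ 4/5 = 4/5
(p ∧ p) ∧ q = 4/5 ∧ 1/5 = 1/5
((p ↔ p) ↔ p) ∧ ((p ∧ p) ∧ q) = 4/5 ∧ 1/5 = 1/5
(¬(p → q) → ((¬q → ¬p) → ¬p)) → (((p ↔ p) ↔ p) ∧ ((p ∧ p) ∧ q)) = 1 → 1/5 = 1/5
p ∧ p = 4/5 ∧ 4/5 = 4/5
p ∧ (p ∧ p) = 4/5 ∧ 4/5 = 4/5
q → p = 1/5 → 4/5 = 1
p → q = 4/5 → 1/5 = 2/5
(q → p) → (p → q) = 1 → 2/5 = 2/5
(p ∧ (p ∧ p)) ↔ ((q → p) → (p → q)) = 4/5 ↔ 2/5 = 3/5
p ↔ p = 4/5 ↔ 4/5 = 1
(p ↔ p) → q = 1 → 1/5 = 1/5
((p ↔ p) → q) → p = 1/5 → 4/5 = 1
((p ∧ (p ∧ p)) ↔ ((q → p) → (p → q))) ↔ (((p ↔ p) → q) → p) = 3/5 ↔ 1 = 3/5
¬q = ¬1/5 = 4/5
p ↔ p = 4/5 ↔ 4/5 = 1
p ∧ p = 4/5 ∧ 4/5 = 4/5
(p ↔ p) ∧ (p ∧ p) = 1 ∧ 4/5 = 4/5
¬q ∧ ((p ↔ p) ∧ (p ∧ p)) = 4/5 ∧ 4/5 = 4/5
q ↔ q = 1/5 ↔ 1/5 = 1
(q ↔ q) ↔ q = 1 ↔ 1/5 = 1/5
¬q = ¬1/5 = 4/5
¬¬q = ¬4/5 = 1/5
((q ↔ q) ↔ q) → ¬¬q = 1/5 → 1/5 = 1
(¬q ∧ ((p ↔ p) ∧ (p ∧ p))) ∧ (((q ↔ q) ↔ q) → ¬¬q) = 4/5 ∧ 1 = 4/5
(((p ∧ (p ∧ p)) ↔ ((q → p) → (p → q))) ↔ (((p ↔ p) → q) → p)) ↔ ((¬q ∧ ((p ↔ p) ∧ (p ∧ p))) ∧ (((q ↔ q) ↔ q) → ¬¬q)) = 3/5 ↔ 4/5 = 4/5
p → q = 4/5 → 1/5 = 2/5
(p → q) ↔ q = 2/5 ↔ 1/5 = 4/5
¬((p → q) ↔ q) = ¬4/5 = 1/5
q ∧ q = 1/5 ∧ 1/5 = 1/5
(q ∧ q) ↔ q = 1/5 ↔ 1/5 = 1
¬((p → q) ↔ q) → ((q ∧ q) ↔ q) = 1/5 → 1 = 1
((((p ∧ (p ∧ p)) ↔ ((q → p) → (p → q))) ↔ (((p ↔ p) → q) → p)) ↔ ((¬q ∧ ((p ↔ p) ∧ (p ∧ p))) ∧ (((q ↔ q) ↔ q) → ¬¬q))) ↔ (¬((p → q) ↔ q) → ((q ∧ q) ↔ q)) = 4/5 ↔ 1 = 4/5
((¬(p → q) → ((¬q → ¬p) → ¬p)) → (((p ↔ p) ↔ p) ∧ ((p ∧ p) ∧ q))) ↔ (((((p ∧ (p ∧ p)) ↔ ((q → p) → (p → q))) ↔ (((p ↔ p) → q) → p)) ↔ ((¬q ∧ ((p ↔ p) ∧ (p ∧ p))) ∧ (((q ↔ q) ↔ q) → ¬¬q))) ↔ (¬((p → q) ↔ q) → ((q ∧ q) ↔ q))) = 1/5 ↔ 4/5 = 2/5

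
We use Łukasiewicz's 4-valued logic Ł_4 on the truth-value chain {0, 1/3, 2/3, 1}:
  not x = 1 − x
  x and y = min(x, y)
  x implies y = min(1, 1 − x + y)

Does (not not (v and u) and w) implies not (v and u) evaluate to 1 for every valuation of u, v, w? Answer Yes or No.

Counterexample: take u = 2/3, v = 2/3, w = 2/3.
v and u = 2/3 and 2/3 = 2/3
not (v and u) = not 2/3 = 1/3
not not (v and u) = not 1/3 = 2/3
not not (v and u) and w = 2/3 and 2/3 = 2/3
v and u = 2/3 and 2/3 = 2/3
not (v and u) = not 2/3 = 1/3
(not not (v and u) and w) implies not (v and u) = 2/3 implies 1/3 = 2/3
This gives 2/3 ≠ 1.

No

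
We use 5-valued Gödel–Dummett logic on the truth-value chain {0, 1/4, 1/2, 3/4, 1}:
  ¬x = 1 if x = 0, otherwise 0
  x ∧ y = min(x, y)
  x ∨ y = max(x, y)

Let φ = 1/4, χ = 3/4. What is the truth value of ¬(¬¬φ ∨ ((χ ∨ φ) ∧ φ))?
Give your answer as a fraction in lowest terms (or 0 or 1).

¬φ = ¬1/4 = 0
¬¬φ = ¬0 = 1
χ ∨ φ = 3/4 ∨ 1/4 = 3/4
(χ ∨ φ) ∧ φ = 3/4 ∧ 1/4 = 1/4
¬¬φ ∨ ((χ ∨ φ) ∧ φ) = 1 ∨ 1/4 = 1
¬(¬¬φ ∨ ((χ ∨ φ) ∧ φ)) = ¬1 = 0

0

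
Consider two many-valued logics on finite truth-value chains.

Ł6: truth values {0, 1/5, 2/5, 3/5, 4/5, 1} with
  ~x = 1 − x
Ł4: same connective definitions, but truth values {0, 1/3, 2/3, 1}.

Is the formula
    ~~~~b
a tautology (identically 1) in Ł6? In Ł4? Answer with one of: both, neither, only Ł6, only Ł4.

neither

In Ł6: at b = 0 the value is 0 — not a tautology.
In Ł4: at b = 0 the value is 0 — not a tautology.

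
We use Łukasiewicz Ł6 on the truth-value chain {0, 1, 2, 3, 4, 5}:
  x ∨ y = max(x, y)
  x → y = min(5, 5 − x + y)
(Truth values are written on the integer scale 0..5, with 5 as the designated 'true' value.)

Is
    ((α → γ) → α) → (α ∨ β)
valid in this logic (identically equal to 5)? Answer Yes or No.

No

Counterexample: take α = 1, β = 0, γ = 0.
α → γ = 1 → 0 = 4
(α → γ) → α = 4 → 1 = 2
α ∨ β = 1 ∨ 0 = 1
((α → γ) → α) → (α ∨ β) = 2 → 1 = 4
This gives 4 ≠ 5.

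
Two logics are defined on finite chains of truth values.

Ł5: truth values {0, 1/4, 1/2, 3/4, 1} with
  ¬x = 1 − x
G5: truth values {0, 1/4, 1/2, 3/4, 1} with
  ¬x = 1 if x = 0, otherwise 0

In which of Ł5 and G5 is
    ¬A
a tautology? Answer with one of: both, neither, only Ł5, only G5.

In Ł5: at A = 1/4 the value is 3/4 — not a tautology.
In G5: at A = 1/4 the value is 0 — not a tautology.

neither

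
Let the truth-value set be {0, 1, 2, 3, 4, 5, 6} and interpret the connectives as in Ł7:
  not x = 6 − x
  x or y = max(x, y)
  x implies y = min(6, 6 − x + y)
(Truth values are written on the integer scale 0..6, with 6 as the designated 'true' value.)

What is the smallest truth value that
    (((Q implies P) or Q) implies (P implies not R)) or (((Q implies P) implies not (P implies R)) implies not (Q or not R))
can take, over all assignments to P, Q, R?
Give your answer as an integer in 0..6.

Take P = 3, Q = 6, R = 6:
Q implies P = 6 implies 3 = 3
(Q implies P) or Q = 3 or 6 = 6
not R = not 6 = 0
P implies not R = 3 implies 0 = 3
((Q implies P) or Q) implies (P implies not R) = 6 implies 3 = 3
Q implies P = 6 implies 3 = 3
P implies R = 3 implies 6 = 6
not (P implies R) = not 6 = 0
(Q implies P) implies not (P implies R) = 3 implies 0 = 3
not R = not 6 = 0
Q or not R = 6 or 0 = 6
not (Q or not R) = not 6 = 0
((Q implies P) implies not (P implies R)) implies not (Q or not R) = 3 implies 0 = 3
(((Q implies P) or Q) implies (P implies not R)) or (((Q implies P) implies not (P implies R)) implies not (Q or not R)) = 3 or 3 = 3
No assignment yields a value below 3, so this is the minimum.

3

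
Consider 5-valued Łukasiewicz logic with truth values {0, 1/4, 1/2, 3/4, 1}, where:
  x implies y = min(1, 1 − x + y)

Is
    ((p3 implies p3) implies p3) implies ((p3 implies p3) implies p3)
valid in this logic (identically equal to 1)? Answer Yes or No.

Yes

p3 = 0 ↦ 1
p3 = 1/4 ↦ 1
p3 = 1/2 ↦ 1
p3 = 3/4 ↦ 1
p3 = 1 ↦ 1
Every assignment gives a value ≥ 1.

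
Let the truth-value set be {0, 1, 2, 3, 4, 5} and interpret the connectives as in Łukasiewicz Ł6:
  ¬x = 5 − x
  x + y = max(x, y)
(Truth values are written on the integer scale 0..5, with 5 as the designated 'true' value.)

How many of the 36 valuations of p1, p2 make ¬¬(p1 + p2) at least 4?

value 5: 11 assignments (counts)
value 4: 9 assignments (counts)
value 3: 7 assignments
value 2: 5 assignments
value 1: 3 assignments
value 0: 1 assignment
So 20 of the 36 assignments meet the threshold.

20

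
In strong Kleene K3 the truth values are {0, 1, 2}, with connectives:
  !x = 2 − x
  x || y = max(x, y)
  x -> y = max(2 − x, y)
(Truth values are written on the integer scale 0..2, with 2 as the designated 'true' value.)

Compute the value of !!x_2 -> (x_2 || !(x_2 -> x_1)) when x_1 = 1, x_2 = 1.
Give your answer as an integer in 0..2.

1

!x_2 = !1 = 1
!!x_2 = !1 = 1
x_2 -> x_1 = 1 -> 1 = 1
!(x_2 -> x_1) = !1 = 1
x_2 || !(x_2 -> x_1) = 1 || 1 = 1
!!x_2 -> (x_2 || !(x_2 -> x_1)) = 1 -> 1 = 1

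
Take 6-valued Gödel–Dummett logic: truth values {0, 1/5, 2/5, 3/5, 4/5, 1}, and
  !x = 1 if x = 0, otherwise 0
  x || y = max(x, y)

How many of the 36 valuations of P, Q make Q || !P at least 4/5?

16

value 1: 11 assignments (counts)
value 4/5: 5 assignments (counts)
value 3/5: 5 assignments
value 2/5: 5 assignments
value 1/5: 5 assignments
value 0: 5 assignments
So 16 of the 36 assignments meet the threshold.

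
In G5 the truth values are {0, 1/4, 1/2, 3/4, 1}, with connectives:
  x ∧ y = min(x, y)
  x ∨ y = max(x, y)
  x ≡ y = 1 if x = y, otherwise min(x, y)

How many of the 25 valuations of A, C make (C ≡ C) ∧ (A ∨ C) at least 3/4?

value 1: 9 assignments (counts)
value 3/4: 7 assignments (counts)
value 1/2: 5 assignments
value 1/4: 3 assignments
value 0: 1 assignment
So 16 of the 25 assignments meet the threshold.

16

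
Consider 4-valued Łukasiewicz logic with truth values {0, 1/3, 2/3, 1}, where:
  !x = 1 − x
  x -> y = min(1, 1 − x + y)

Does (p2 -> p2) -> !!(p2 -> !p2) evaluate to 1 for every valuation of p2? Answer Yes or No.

No

Counterexample: take p2 = 2/3.
p2 -> p2 = 2/3 -> 2/3 = 1
!p2 = !2/3 = 1/3
p2 -> !p2 = 2/3 -> 1/3 = 2/3
!(p2 -> !p2) = !2/3 = 1/3
!!(p2 -> !p2) = !1/3 = 2/3
(p2 -> p2) -> !!(p2 -> !p2) = 1 -> 2/3 = 2/3
This gives 2/3 ≠ 1.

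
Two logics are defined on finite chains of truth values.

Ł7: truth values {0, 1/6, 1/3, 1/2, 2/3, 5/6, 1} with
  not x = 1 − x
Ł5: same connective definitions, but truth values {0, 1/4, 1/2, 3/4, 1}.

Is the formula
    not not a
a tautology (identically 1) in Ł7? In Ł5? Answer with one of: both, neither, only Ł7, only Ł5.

neither

In Ł7: at a = 0 the value is 0 — not a tautology.
In Ł5: at a = 0 the value is 0 — not a tautology.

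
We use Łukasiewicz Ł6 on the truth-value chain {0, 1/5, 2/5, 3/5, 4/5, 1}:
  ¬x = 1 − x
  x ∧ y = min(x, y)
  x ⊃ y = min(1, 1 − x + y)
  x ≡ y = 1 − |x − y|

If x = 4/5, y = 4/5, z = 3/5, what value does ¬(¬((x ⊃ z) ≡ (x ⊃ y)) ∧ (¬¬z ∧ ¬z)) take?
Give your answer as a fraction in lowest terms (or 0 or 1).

x ⊃ z = 4/5 ⊃ 3/5 = 4/5
x ⊃ y = 4/5 ⊃ 4/5 = 1
(x ⊃ z) ≡ (x ⊃ y) = 4/5 ≡ 1 = 4/5
¬((x ⊃ z) ≡ (x ⊃ y)) = ¬4/5 = 1/5
¬z = ¬3/5 = 2/5
¬¬z = ¬2/5 = 3/5
¬z = ¬3/5 = 2/5
¬¬z ∧ ¬z = 3/5 ∧ 2/5 = 2/5
¬((x ⊃ z) ≡ (x ⊃ y)) ∧ (¬¬z ∧ ¬z) = 1/5 ∧ 2/5 = 1/5
¬(¬((x ⊃ z) ≡ (x ⊃ y)) ∧ (¬¬z ∧ ¬z)) = ¬1/5 = 4/5

4/5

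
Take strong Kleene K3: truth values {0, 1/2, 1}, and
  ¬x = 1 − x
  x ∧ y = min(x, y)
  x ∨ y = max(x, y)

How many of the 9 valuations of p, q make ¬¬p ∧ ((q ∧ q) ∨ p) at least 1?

3

p = 0, q = 0 ↦ 0  <
p = 0, q = 1/2 ↦ 0  <
p = 0, q = 1 ↦ 0  <
p = 1/2, q = 0 ↦ 1/2  <
p = 1/2, q = 1/2 ↦ 1/2  <
p = 1/2, q = 1 ↦ 1/2  <
p = 1, q = 0 ↦ 1  ≥
p = 1, q = 1/2 ↦ 1  ≥
p = 1, q = 1 ↦ 1  ≥
So 3 of the 9 assignments meet the threshold.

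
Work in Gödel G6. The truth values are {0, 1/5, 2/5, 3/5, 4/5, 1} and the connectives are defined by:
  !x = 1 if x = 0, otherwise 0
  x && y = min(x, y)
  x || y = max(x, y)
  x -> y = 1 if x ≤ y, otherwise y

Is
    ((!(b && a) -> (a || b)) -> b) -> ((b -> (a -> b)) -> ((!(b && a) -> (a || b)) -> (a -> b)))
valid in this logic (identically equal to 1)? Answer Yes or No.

Yes

At a = 4/5, b = 4/5, for instance:
b && a = 4/5 && 4/5 = 4/5
!(b && a) = !4/5 = 0
a || b = 4/5 || 4/5 = 4/5
!(b && a) -> (a || b) = 0 -> 4/5 = 1
(!(b && a) -> (a || b)) -> b = 1 -> 4/5 = 4/5
a -> b = 4/5 -> 4/5 = 1
b -> (a -> b) = 4/5 -> 1 = 1
(!(b && a) -> (a || b)) -> (a -> b) = 1 -> 1 = 1
(b -> (a -> b)) -> ((!(b && a) -> (a || b)) -> (a -> b)) = 1 -> 1 = 1
((!(b && a) -> (a || b)) -> b) -> ((b -> (a -> b)) -> ((!(b && a) -> (a || b)) -> (a -> b))) = 4/5 -> 1 = 1
and checking the remaining 35 assignments likewise gives ≥ 1 in every case.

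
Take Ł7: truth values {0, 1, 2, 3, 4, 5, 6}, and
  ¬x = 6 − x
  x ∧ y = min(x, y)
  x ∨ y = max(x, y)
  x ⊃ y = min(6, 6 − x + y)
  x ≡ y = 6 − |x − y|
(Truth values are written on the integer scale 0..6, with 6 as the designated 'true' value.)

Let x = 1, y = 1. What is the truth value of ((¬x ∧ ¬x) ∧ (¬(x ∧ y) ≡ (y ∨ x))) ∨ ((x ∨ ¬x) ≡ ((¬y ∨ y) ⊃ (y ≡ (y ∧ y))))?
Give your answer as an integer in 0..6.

¬x = ¬1 = 5
¬x = ¬1 = 5
¬x ∧ ¬x = 5 ∧ 5 = 5
x ∧ y = 1 ∧ 1 = 1
¬(x ∧ y) = ¬1 = 5
y ∨ x = 1 ∨ 1 = 1
¬(x ∧ y) ≡ (y ∨ x) = 5 ≡ 1 = 2
(¬x ∧ ¬x) ∧ (¬(x ∧ y) ≡ (y ∨ x)) = 5 ∧ 2 = 2
¬x = ¬1 = 5
x ∨ ¬x = 1 ∨ 5 = 5
¬y = ¬1 = 5
¬y ∨ y = 5 ∨ 1 = 5
y ∧ y = 1 ∧ 1 = 1
y ≡ (y ∧ y) = 1 ≡ 1 = 6
(¬y ∨ y) ⊃ (y ≡ (y ∧ y)) = 5 ⊃ 6 = 6
(x ∨ ¬x) ≡ ((¬y ∨ y) ⊃ (y ≡ (y ∧ y))) = 5 ≡ 6 = 5
((¬x ∧ ¬x) ∧ (¬(x ∧ y) ≡ (y ∨ x))) ∨ ((x ∨ ¬x) ≡ ((¬y ∨ y) ⊃ (y ≡ (y ∧ y)))) = 2 ∨ 5 = 5

5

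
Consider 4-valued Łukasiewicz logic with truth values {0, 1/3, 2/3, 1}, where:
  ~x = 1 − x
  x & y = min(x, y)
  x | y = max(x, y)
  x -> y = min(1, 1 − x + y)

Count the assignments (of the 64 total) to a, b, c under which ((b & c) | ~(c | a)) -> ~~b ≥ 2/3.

59

value 1: 50 assignments (counts)
value 2/3: 9 assignments (counts)
value 1/3: 4 assignments
value 0: 1 assignment
So 59 of the 64 assignments meet the threshold.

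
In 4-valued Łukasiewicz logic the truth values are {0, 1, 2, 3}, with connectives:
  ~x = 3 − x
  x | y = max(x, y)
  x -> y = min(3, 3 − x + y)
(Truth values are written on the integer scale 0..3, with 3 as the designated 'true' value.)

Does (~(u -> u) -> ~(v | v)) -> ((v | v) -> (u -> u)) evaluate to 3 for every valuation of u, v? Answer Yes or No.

u = 0, v = 0 ↦ 3
u = 0, v = 1 ↦ 3
u = 0, v = 2 ↦ 3
u = 0, v = 3 ↦ 3
u = 1, v = 0 ↦ 3
u = 1, v = 1 ↦ 3
u = 1, v = 2 ↦ 3
u = 1, v = 3 ↦ 3
u = 2, v = 0 ↦ 3
u = 2, v = 1 ↦ 3
u = 2, v = 2 ↦ 3
u = 2, v = 3 ↦ 3
u = 3, v = 0 ↦ 3
u = 3, v = 1 ↦ 3
u = 3, v = 2 ↦ 3
u = 3, v = 3 ↦ 3
Every assignment gives a value ≥ 3.

Yes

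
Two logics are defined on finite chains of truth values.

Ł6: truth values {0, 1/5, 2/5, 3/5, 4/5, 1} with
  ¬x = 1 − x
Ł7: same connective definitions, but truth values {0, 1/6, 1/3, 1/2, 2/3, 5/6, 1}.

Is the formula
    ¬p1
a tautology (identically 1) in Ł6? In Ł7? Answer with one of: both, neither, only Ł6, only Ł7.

neither

In Ł6: at p1 = 1/5 the value is 4/5 — not a tautology.
In Ł7: at p1 = 1/6 the value is 5/6 — not a tautology.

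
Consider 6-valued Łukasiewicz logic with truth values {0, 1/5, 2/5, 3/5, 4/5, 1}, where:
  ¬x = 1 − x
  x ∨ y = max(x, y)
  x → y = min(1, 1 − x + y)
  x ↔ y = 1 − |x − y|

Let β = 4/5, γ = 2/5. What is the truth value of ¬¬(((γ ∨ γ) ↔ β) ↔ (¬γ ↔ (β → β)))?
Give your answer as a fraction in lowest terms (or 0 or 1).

1

γ ∨ γ = 2/5 ∨ 2/5 = 2/5
(γ ∨ γ) ↔ β = 2/5 ↔ 4/5 = 3/5
¬γ = ¬2/5 = 3/5
β → β = 4/5 → 4/5 = 1
¬γ ↔ (β → β) = 3/5 ↔ 1 = 3/5
((γ ∨ γ) ↔ β) ↔ (¬γ ↔ (β → β)) = 3/5 ↔ 3/5 = 1
¬(((γ ∨ γ) ↔ β) ↔ (¬γ ↔ (β → β))) = ¬1 = 0
¬¬(((γ ∨ γ) ↔ β) ↔ (¬γ ↔ (β → β))) = ¬0 = 1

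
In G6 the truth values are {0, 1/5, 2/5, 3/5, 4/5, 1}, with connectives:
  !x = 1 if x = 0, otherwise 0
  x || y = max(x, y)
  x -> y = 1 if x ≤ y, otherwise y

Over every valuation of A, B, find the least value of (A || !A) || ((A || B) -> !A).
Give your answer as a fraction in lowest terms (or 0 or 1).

1/5

Take A = 1/5, B = 0:
!A = !1/5 = 0
A || !A = 1/5 || 0 = 1/5
A || B = 1/5 || 0 = 1/5
!A = !1/5 = 0
(A || B) -> !A = 1/5 -> 0 = 0
(A || !A) || ((A || B) -> !A) = 1/5 || 0 = 1/5
No assignment yields a value below 1/5, so this is the minimum.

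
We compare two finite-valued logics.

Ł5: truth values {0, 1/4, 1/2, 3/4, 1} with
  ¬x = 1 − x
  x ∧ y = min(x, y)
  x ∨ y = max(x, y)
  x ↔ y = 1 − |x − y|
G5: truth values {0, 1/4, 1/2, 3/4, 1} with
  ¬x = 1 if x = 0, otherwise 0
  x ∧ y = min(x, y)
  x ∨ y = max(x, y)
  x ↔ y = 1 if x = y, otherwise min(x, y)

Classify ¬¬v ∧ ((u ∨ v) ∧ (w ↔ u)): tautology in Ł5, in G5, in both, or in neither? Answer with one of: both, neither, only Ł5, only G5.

neither

In Ł5: at u = 0, v = 0, w = 0 the value is 0 — not a tautology.
In G5: at u = 0, v = 0, w = 0 the value is 0 — not a tautology.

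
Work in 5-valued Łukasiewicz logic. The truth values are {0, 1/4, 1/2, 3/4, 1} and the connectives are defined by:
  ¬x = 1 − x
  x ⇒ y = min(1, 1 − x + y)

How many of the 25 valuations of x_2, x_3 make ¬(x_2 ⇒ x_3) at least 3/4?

value 1: 1 assignment (counts)
value 3/4: 2 assignments (counts)
value 1/2: 3 assignments
value 1/4: 4 assignments
value 0: 15 assignments
So 3 of the 25 assignments meet the threshold.

3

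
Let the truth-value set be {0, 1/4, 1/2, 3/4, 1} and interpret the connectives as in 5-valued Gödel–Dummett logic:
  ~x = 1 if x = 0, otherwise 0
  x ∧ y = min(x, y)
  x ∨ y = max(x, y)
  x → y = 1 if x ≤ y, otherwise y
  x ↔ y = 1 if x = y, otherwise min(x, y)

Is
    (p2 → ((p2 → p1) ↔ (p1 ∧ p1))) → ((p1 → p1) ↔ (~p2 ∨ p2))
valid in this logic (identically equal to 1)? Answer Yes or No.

Counterexample: take p1 = 0, p2 = 1/4.
p2 → p1 = 1/4 → 0 = 0
p1 ∧ p1 = 0 ∧ 0 = 0
(p2 → p1) ↔ (p1 ∧ p1) = 0 ↔ 0 = 1
p2 → ((p2 → p1) ↔ (p1 ∧ p1)) = 1/4 → 1 = 1
p1 → p1 = 0 → 0 = 1
~p2 = ~1/4 = 0
~p2 ∨ p2 = 0 ∨ 1/4 = 1/4
(p1 → p1) ↔ (~p2 ∨ p2) = 1 ↔ 1/4 = 1/4
(p2 → ((p2 → p1) ↔ (p1 ∧ p1))) → ((p1 → p1) ↔ (~p2 ∨ p2)) = 1 → 1/4 = 1/4
This gives 1/4 ≠ 1.

No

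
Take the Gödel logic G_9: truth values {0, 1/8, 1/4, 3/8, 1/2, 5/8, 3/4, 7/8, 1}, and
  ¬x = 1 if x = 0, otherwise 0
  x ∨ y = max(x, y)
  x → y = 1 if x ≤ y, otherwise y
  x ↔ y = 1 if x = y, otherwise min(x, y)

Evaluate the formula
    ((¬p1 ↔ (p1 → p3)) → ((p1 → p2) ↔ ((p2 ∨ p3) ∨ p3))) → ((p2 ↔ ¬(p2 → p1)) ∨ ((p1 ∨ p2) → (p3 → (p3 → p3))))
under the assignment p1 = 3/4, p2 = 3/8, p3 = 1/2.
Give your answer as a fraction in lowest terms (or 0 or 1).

¬p1 = ¬3/4 = 0
p1 → p3 = 3/4 → 1/2 = 1/2
¬p1 ↔ (p1 → p3) = 0 ↔ 1/2 = 0
p1 → p2 = 3/4 → 3/8 = 3/8
p2 ∨ p3 = 3/8 ∨ 1/2 = 1/2
(p2 ∨ p3) ∨ p3 = 1/2 ∨ 1/2 = 1/2
(p1 → p2) ↔ ((p2 ∨ p3) ∨ p3) = 3/8 ↔ 1/2 = 3/8
(¬p1 ↔ (p1 → p3)) → ((p1 → p2) ↔ ((p2 ∨ p3) ∨ p3)) = 0 → 3/8 = 1
p2 → p1 = 3/8 → 3/4 = 1
¬(p2 → p1) = ¬1 = 0
p2 ↔ ¬(p2 → p1) = 3/8 ↔ 0 = 0
p1 ∨ p2 = 3/4 ∨ 3/8 = 3/4
p3 → p3 = 1/2 → 1/2 = 1
p3 → (p3 → p3) = 1/2 → 1 = 1
(p1 ∨ p2) → (p3 → (p3 → p3)) = 3/4 → 1 = 1
(p2 ↔ ¬(p2 → p1)) ∨ ((p1 ∨ p2) → (p3 → (p3 → p3))) = 0 ∨ 1 = 1
((¬p1 ↔ (p1 → p3)) → ((p1 → p2) ↔ ((p2 ∨ p3) ∨ p3))) → ((p2 ↔ ¬(p2 → p1)) ∨ ((p1 ∨ p2) → (p3 → (p3 → p3)))) = 1 → 1 = 1

1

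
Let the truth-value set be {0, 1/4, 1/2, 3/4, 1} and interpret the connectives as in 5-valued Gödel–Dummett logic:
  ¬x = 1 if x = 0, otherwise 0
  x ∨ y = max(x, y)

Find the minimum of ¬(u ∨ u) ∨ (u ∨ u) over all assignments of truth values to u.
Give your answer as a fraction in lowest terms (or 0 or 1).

Take u = 1/4:
u ∨ u = 1/4 ∨ 1/4 = 1/4
¬(u ∨ u) = ¬1/4 = 0
u ∨ u = 1/4 ∨ 1/4 = 1/4
¬(u ∨ u) ∨ (u ∨ u) = 0 ∨ 1/4 = 1/4
No assignment yields a value below 1/4, so this is the minimum.

1/4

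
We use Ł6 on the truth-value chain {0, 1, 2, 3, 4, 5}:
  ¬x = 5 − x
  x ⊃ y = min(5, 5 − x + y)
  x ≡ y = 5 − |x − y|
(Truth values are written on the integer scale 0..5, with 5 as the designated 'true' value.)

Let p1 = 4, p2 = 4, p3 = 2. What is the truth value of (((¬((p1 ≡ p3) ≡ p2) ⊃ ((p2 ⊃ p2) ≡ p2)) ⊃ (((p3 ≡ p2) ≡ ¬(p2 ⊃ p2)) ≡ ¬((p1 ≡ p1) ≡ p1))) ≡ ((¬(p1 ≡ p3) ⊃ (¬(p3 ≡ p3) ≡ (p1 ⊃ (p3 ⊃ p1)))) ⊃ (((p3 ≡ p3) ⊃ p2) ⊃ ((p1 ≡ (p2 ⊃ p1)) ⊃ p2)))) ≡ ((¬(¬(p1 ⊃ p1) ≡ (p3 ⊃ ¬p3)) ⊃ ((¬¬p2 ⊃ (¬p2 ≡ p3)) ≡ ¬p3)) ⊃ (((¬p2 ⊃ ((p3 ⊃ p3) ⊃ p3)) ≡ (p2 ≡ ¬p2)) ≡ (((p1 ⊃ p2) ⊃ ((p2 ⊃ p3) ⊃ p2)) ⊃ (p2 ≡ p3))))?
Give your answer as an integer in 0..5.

p1 ≡ p3 = 4 ≡ 2 = 3
(p1 ≡ p3) ≡ p2 = 3 ≡ 4 = 4
¬((p1 ≡ p3) ≡ p2) = ¬4 = 1
p2 ⊃ p2 = 4 ⊃ 4 = 5
(p2 ⊃ p2) ≡ p2 = 5 ≡ 4 = 4
¬((p1 ≡ p3) ≡ p2) ⊃ ((p2 ⊃ p2) ≡ p2) = 1 ⊃ 4 = 5
p3 ≡ p2 = 2 ≡ 4 = 3
p2 ⊃ p2 = 4 ⊃ 4 = 5
¬(p2 ⊃ p2) = ¬5 = 0
(p3 ≡ p2) ≡ ¬(p2 ⊃ p2) = 3 ≡ 0 = 2
p1 ≡ p1 = 4 ≡ 4 = 5
(p1 ≡ p1) ≡ p1 = 5 ≡ 4 = 4
¬((p1 ≡ p1) ≡ p1) = ¬4 = 1
((p3 ≡ p2) ≡ ¬(p2 ⊃ p2)) ≡ ¬((p1 ≡ p1) ≡ p1) = 2 ≡ 1 = 4
(¬((p1 ≡ p3) ≡ p2) ⊃ ((p2 ⊃ p2) ≡ p2)) ⊃ (((p3 ≡ p2) ≡ ¬(p2 ⊃ p2)) ≡ ¬((p1 ≡ p1) ≡ p1)) = 5 ⊃ 4 = 4
p1 ≡ p3 = 4 ≡ 2 = 3
¬(p1 ≡ p3) = ¬3 = 2
p3 ≡ p3 = 2 ≡ 2 = 5
¬(p3 ≡ p3) = ¬5 = 0
p3 ⊃ p1 = 2 ⊃ 4 = 5
p1 ⊃ (p3 ⊃ p1) = 4 ⊃ 5 = 5
¬(p3 ≡ p3) ≡ (p1 ⊃ (p3 ⊃ p1)) = 0 ≡ 5 = 0
¬(p1 ≡ p3) ⊃ (¬(p3 ≡ p3) ≡ (p1 ⊃ (p3 ⊃ p1))) = 2 ⊃ 0 = 3
p3 ≡ p3 = 2 ≡ 2 = 5
(p3 ≡ p3) ⊃ p2 = 5 ⊃ 4 = 4
p2 ⊃ p1 = 4 ⊃ 4 = 5
p1 ≡ (p2 ⊃ p1) = 4 ≡ 5 = 4
(p1 ≡ (p2 ⊃ p1)) ⊃ p2 = 4 ⊃ 4 = 5
((p3 ≡ p3) ⊃ p2) ⊃ ((p1 ≡ (p2 ⊃ p1)) ⊃ p2) = 4 ⊃ 5 = 5
(¬(p1 ≡ p3) ⊃ (¬(p3 ≡ p3) ≡ (p1 ⊃ (p3 ⊃ p1)))) ⊃ (((p3 ≡ p3) ⊃ p2) ⊃ ((p1 ≡ (p2 ⊃ p1)) ⊃ p2)) = 3 ⊃ 5 = 5
((¬((p1 ≡ p3) ≡ p2) ⊃ ((p2 ⊃ p2) ≡ p2)) ⊃ (((p3 ≡ p2) ≡ ¬(p2 ⊃ p2)) ≡ ¬((p1 ≡ p1) ≡ p1))) ≡ ((¬(p1 ≡ p3) ⊃ (¬(p3 ≡ p3) ≡ (p1 ⊃ (p3 ⊃ p1)))) ⊃ (((p3 ≡ p3) ⊃ p2) ⊃ ((p1 ≡ (p2 ⊃ p1)) ⊃ p2))) = 4 ≡ 5 = 4
p1 ⊃ p1 = 4 ⊃ 4 = 5
¬(p1 ⊃ p1) = ¬5 = 0
¬p3 = ¬2 = 3
p3 ⊃ ¬p3 = 2 ⊃ 3 = 5
¬(p1 ⊃ p1) ≡ (p3 ⊃ ¬p3) = 0 ≡ 5 = 0
¬(¬(p1 ⊃ p1) ≡ (p3 ⊃ ¬p3)) = ¬0 = 5
¬p2 = ¬4 = 1
¬¬p2 = ¬1 = 4
¬p2 = ¬4 = 1
¬p2 ≡ p3 = 1 ≡ 2 = 4
¬¬p2 ⊃ (¬p2 ≡ p3) = 4 ⊃ 4 = 5
¬p3 = ¬2 = 3
(¬¬p2 ⊃ (¬p2 ≡ p3)) ≡ ¬p3 = 5 ≡ 3 = 3
¬(¬(p1 ⊃ p1) ≡ (p3 ⊃ ¬p3)) ⊃ ((¬¬p2 ⊃ (¬p2 ≡ p3)) ≡ ¬p3) = 5 ⊃ 3 = 3
¬p2 = ¬4 = 1
p3 ⊃ p3 = 2 ⊃ 2 = 5
(p3 ⊃ p3) ⊃ p3 = 5 ⊃ 2 = 2
¬p2 ⊃ ((p3 ⊃ p3) ⊃ p3) = 1 ⊃ 2 = 5
¬p2 = ¬4 = 1
p2 ≡ ¬p2 = 4 ≡ 1 = 2
(¬p2 ⊃ ((p3 ⊃ p3) ⊃ p3)) ≡ (p2 ≡ ¬p2) = 5 ≡ 2 = 2
p1 ⊃ p2 = 4 ⊃ 4 = 5
p2 ⊃ p3 = 4 ⊃ 2 = 3
(p2 ⊃ p3) ⊃ p2 = 3 ⊃ 4 = 5
(p1 ⊃ p2) ⊃ ((p2 ⊃ p3) ⊃ p2) = 5 ⊃ 5 = 5
p2 ≡ p3 = 4 ≡ 2 = 3
((p1 ⊃ p2) ⊃ ((p2 ⊃ p3) ⊃ p2)) ⊃ (p2 ≡ p3) = 5 ⊃ 3 = 3
((¬p2 ⊃ ((p3 ⊃ p3) ⊃ p3)) ≡ (p2 ≡ ¬p2)) ≡ (((p1 ⊃ p2) ⊃ ((p2 ⊃ p3) ⊃ p2)) ⊃ (p2 ≡ p3)) = 2 ≡ 3 = 4
(¬(¬(p1 ⊃ p1) ≡ (p3 ⊃ ¬p3)) ⊃ ((¬¬p2 ⊃ (¬p2 ≡ p3)) ≡ ¬p3)) ⊃ (((¬p2 ⊃ ((p3 ⊃ p3) ⊃ p3)) ≡ (p2 ≡ ¬p2)) ≡ (((p1 ⊃ p2) ⊃ ((p2 ⊃ p3) ⊃ p2)) ⊃ (p2 ≡ p3))) = 3 ⊃ 4 = 5
(((¬((p1 ≡ p3) ≡ p2) ⊃ ((p2 ⊃ p2) ≡ p2)) ⊃ (((p3 ≡ p2) ≡ ¬(p2 ⊃ p2)) ≡ ¬((p1 ≡ p1) ≡ p1))) ≡ ((¬(p1 ≡ p3) ⊃ (¬(p3 ≡ p3) ≡ (p1 ⊃ (p3 ⊃ p1)))) ⊃ (((p3 ≡ p3) ⊃ p2) ⊃ ((p1 ≡ (p2 ⊃ p1)) ⊃ p2)))) ≡ ((¬(¬(p1 ⊃ p1) ≡ (p3 ⊃ ¬p3)) ⊃ ((¬¬p2 ⊃ (¬p2 ≡ p3)) ≡ ¬p3)) ⊃ (((¬p2 ⊃ ((p3 ⊃ p3) ⊃ p3)) ≡ (p2 ≡ ¬p2)) ≡ (((p1 ⊃ p2) ⊃ ((p2 ⊃ p3) ⊃ p2)) ⊃ (p2 ≡ p3)))) = 4 ≡ 5 = 4

4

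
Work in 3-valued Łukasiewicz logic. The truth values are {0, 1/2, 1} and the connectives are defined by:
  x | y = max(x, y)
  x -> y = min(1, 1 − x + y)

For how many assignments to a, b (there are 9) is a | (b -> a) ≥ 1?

a = 0, b = 0 ↦ 1  ≥
a = 0, b = 1/2 ↦ 1/2  <
a = 0, b = 1 ↦ 0  <
a = 1/2, b = 0 ↦ 1  ≥
a = 1/2, b = 1/2 ↦ 1  ≥
a = 1/2, b = 1 ↦ 1/2  <
a = 1, b = 0 ↦ 1  ≥
a = 1, b = 1/2 ↦ 1  ≥
a = 1, b = 1 ↦ 1  ≥
So 6 of the 9 assignments meet the threshold.

6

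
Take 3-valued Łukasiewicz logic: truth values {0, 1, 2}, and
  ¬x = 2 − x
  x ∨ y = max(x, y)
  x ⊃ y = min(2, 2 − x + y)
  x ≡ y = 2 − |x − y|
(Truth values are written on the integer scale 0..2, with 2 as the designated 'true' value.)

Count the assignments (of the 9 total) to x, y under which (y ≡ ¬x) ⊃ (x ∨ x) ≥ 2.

6

x = 0, y = 0 ↦ 2  ≥
x = 0, y = 1 ↦ 1  <
x = 0, y = 2 ↦ 0  <
x = 1, y = 0 ↦ 2  ≥
x = 1, y = 1 ↦ 1  <
x = 1, y = 2 ↦ 2  ≥
x = 2, y = 0 ↦ 2  ≥
x = 2, y = 1 ↦ 2  ≥
x = 2, y = 2 ↦ 2  ≥
So 6 of the 9 assignments meet the threshold.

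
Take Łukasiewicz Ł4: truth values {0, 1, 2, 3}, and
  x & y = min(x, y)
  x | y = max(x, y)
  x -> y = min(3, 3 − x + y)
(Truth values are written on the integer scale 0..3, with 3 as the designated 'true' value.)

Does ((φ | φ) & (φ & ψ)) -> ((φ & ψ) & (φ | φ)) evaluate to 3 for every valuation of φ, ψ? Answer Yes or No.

φ = 0, ψ = 0 ↦ 3
φ = 0, ψ = 1 ↦ 3
φ = 0, ψ = 2 ↦ 3
φ = 0, ψ = 3 ↦ 3
φ = 1, ψ = 0 ↦ 3
φ = 1, ψ = 1 ↦ 3
φ = 1, ψ = 2 ↦ 3
φ = 1, ψ = 3 ↦ 3
φ = 2, ψ = 0 ↦ 3
φ = 2, ψ = 1 ↦ 3
φ = 2, ψ = 2 ↦ 3
φ = 2, ψ = 3 ↦ 3
φ = 3, ψ = 0 ↦ 3
φ = 3, ψ = 1 ↦ 3
φ = 3, ψ = 2 ↦ 3
φ = 3, ψ = 3 ↦ 3
Every assignment gives a value ≥ 3.

Yes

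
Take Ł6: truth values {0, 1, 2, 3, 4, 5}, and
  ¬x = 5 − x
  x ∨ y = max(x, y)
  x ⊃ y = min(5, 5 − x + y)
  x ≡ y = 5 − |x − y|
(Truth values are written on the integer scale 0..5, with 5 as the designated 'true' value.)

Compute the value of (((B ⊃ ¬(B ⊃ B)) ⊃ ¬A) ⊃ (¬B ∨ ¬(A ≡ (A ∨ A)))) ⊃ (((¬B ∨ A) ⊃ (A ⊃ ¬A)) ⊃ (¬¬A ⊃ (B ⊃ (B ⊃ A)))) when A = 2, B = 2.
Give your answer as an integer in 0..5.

B ⊃ B = 2 ⊃ 2 = 5
¬(B ⊃ B) = ¬5 = 0
B ⊃ ¬(B ⊃ B) = 2 ⊃ 0 = 3
¬A = ¬2 = 3
(B ⊃ ¬(B ⊃ B)) ⊃ ¬A = 3 ⊃ 3 = 5
¬B = ¬2 = 3
A ∨ A = 2 ∨ 2 = 2
A ≡ (A ∨ A) = 2 ≡ 2 = 5
¬(A ≡ (A ∨ A)) = ¬5 = 0
¬B ∨ ¬(A ≡ (A ∨ A)) = 3 ∨ 0 = 3
((B ⊃ ¬(B ⊃ B)) ⊃ ¬A) ⊃ (¬B ∨ ¬(A ≡ (A ∨ A))) = 5 ⊃ 3 = 3
¬B = ¬2 = 3
¬B ∨ A = 3 ∨ 2 = 3
¬A = ¬2 = 3
A ⊃ ¬A = 2 ⊃ 3 = 5
(¬B ∨ A) ⊃ (A ⊃ ¬A) = 3 ⊃ 5 = 5
¬A = ¬2 = 3
¬¬A = ¬3 = 2
B ⊃ A = 2 ⊃ 2 = 5
B ⊃ (B ⊃ A) = 2 ⊃ 5 = 5
¬¬A ⊃ (B ⊃ (B ⊃ A)) = 2 ⊃ 5 = 5
((¬B ∨ A) ⊃ (A ⊃ ¬A)) ⊃ (¬¬A ⊃ (B ⊃ (B ⊃ A))) = 5 ⊃ 5 = 5
(((B ⊃ ¬(B ⊃ B)) ⊃ ¬A) ⊃ (¬B ∨ ¬(A ≡ (A ∨ A)))) ⊃ (((¬B ∨ A) ⊃ (A ⊃ ¬A)) ⊃ (¬¬A ⊃ (B ⊃ (B ⊃ A)))) = 3 ⊃ 5 = 5

5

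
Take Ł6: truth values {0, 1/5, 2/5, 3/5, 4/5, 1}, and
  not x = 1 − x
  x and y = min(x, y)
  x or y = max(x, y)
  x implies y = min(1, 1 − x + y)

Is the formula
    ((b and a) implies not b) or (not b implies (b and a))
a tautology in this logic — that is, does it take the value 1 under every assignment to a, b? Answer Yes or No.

At a = 0, b = 3/5, for instance:
b and a = 3/5 and 0 = 0
not b = not 3/5 = 2/5
(b and a) implies not b = 0 implies 2/5 = 1
not b implies (b and a) = 2/5 implies 0 = 3/5
((b and a) implies not b) or (not b implies (b and a)) = 1 or 3/5 = 1
and checking the remaining 35 assignments likewise gives ≥ 1 in every case.

Yes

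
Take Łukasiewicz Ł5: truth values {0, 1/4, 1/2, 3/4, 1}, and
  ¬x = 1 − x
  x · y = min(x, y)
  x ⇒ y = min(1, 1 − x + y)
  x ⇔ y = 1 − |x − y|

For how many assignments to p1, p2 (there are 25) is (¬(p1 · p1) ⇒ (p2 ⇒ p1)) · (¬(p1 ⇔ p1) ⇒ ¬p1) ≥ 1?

19

value 1: 19 assignments (counts)
value 3/4: 2 assignments
value 1/2: 2 assignments
value 1/4: 1 assignment
value 0: 1 assignment
So 19 of the 25 assignments meet the threshold.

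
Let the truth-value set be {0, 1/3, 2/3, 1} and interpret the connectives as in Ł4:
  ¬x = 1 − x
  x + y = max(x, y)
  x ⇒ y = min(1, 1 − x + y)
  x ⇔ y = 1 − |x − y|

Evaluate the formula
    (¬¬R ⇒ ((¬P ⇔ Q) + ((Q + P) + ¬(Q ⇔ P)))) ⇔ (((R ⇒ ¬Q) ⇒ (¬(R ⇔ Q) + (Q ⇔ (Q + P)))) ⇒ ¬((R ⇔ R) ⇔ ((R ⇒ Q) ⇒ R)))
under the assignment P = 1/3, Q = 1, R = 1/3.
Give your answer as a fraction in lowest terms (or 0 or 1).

2/3

¬R = ¬1/3 = 2/3
¬¬R = ¬2/3 = 1/3
¬P = ¬1/3 = 2/3
¬P ⇔ Q = 2/3 ⇔ 1 = 2/3
Q + P = 1 + 1/3 = 1
Q ⇔ P = 1 ⇔ 1/3 = 1/3
¬(Q ⇔ P) = ¬1/3 = 2/3
(Q + P) + ¬(Q ⇔ P) = 1 + 2/3 = 1
(¬P ⇔ Q) + ((Q + P) + ¬(Q ⇔ P)) = 2/3 + 1 = 1
¬¬R ⇒ ((¬P ⇔ Q) + ((Q + P) + ¬(Q ⇔ P))) = 1/3 ⇒ 1 = 1
¬Q = ¬1 = 0
R ⇒ ¬Q = 1/3 ⇒ 0 = 2/3
R ⇔ Q = 1/3 ⇔ 1 = 1/3
¬(R ⇔ Q) = ¬1/3 = 2/3
Q + P = 1 + 1/3 = 1
Q ⇔ (Q + P) = 1 ⇔ 1 = 1
¬(R ⇔ Q) + (Q ⇔ (Q + P)) = 2/3 + 1 = 1
(R ⇒ ¬Q) ⇒ (¬(R ⇔ Q) + (Q ⇔ (Q + P))) = 2/3 ⇒ 1 = 1
R ⇔ R = 1/3 ⇔ 1/3 = 1
R ⇒ Q = 1/3 ⇒ 1 = 1
(R ⇒ Q) ⇒ R = 1 ⇒ 1/3 = 1/3
(R ⇔ R) ⇔ ((R ⇒ Q) ⇒ R) = 1 ⇔ 1/3 = 1/3
¬((R ⇔ R) ⇔ ((R ⇒ Q) ⇒ R)) = ¬1/3 = 2/3
((R ⇒ ¬Q) ⇒ (¬(R ⇔ Q) + (Q ⇔ (Q + P)))) ⇒ ¬((R ⇔ R) ⇔ ((R ⇒ Q) ⇒ R)) = 1 ⇒ 2/3 = 2/3
(¬¬R ⇒ ((¬P ⇔ Q) + ((Q + P) + ¬(Q ⇔ P)))) ⇔ (((R ⇒ ¬Q) ⇒ (¬(R ⇔ Q) + (Q ⇔ (Q + P)))) ⇒ ¬((R ⇔ R) ⇔ ((R ⇒ Q) ⇒ R))) = 1 ⇔ 2/3 = 2/3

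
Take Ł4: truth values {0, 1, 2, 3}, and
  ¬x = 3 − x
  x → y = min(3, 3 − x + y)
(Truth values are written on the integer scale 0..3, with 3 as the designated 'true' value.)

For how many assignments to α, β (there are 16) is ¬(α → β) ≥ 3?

1

α = 0, β = 0 ↦ 0  <
α = 0, β = 1 ↦ 0  <
α = 0, β = 2 ↦ 0  <
α = 0, β = 3 ↦ 0  <
α = 1, β = 0 ↦ 1  <
α = 1, β = 1 ↦ 0  <
α = 1, β = 2 ↦ 0  <
α = 1, β = 3 ↦ 0  <
α = 2, β = 0 ↦ 2  <
α = 2, β = 1 ↦ 1  <
α = 2, β = 2 ↦ 0  <
α = 2, β = 3 ↦ 0  <
α = 3, β = 0 ↦ 3  ≥
α = 3, β = 1 ↦ 2  <
α = 3, β = 2 ↦ 1  <
α = 3, β = 3 ↦ 0  <
So 1 of the 16 assignments meets the threshold.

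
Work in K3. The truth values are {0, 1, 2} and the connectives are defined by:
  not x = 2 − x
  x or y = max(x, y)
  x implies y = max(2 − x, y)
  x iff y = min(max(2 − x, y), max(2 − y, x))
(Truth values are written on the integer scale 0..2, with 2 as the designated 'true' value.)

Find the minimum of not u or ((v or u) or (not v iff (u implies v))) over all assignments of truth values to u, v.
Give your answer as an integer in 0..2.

1

Take u = 1, v = 0:
not u = not 1 = 1
v or u = 0 or 1 = 1
not v = not 0 = 2
u implies v = 1 implies 0 = 1
not v iff (u implies v) = 2 iff 1 = 1
(v or u) or (not v iff (u implies v)) = 1 or 1 = 1
not u or ((v or u) or (not v iff (u implies v))) = 1 or 1 = 1
No assignment yields a value below 1, so this is the minimum.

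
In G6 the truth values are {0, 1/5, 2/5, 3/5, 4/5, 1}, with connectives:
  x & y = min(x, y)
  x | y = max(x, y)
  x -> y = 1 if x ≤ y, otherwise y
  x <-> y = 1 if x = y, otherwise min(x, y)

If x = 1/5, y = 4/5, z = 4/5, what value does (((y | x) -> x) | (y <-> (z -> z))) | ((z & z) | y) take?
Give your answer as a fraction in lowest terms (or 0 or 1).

4/5

y | x = 4/5 | 1/5 = 4/5
(y | x) -> x = 4/5 -> 1/5 = 1/5
z -> z = 4/5 -> 4/5 = 1
y <-> (z -> z) = 4/5 <-> 1 = 4/5
((y | x) -> x) | (y <-> (z -> z)) = 1/5 | 4/5 = 4/5
z & z = 4/5 & 4/5 = 4/5
(z & z) | y = 4/5 | 4/5 = 4/5
(((y | x) -> x) | (y <-> (z -> z))) | ((z & z) | y) = 4/5 | 4/5 = 4/5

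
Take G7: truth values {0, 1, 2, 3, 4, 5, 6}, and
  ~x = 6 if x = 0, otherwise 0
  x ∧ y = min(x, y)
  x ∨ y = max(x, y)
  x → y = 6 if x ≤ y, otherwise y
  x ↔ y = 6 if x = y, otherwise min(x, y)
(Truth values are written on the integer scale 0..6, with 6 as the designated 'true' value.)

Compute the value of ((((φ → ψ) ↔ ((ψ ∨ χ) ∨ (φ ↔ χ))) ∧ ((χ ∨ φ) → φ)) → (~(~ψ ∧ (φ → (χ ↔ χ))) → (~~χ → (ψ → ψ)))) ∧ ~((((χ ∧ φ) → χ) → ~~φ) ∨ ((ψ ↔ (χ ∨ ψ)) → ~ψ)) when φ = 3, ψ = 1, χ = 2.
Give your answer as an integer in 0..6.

0

φ → ψ = 3 → 1 = 1
ψ ∨ χ = 1 ∨ 2 = 2
φ ↔ χ = 3 ↔ 2 = 2
(ψ ∨ χ) ∨ (φ ↔ χ) = 2 ∨ 2 = 2
(φ → ψ) ↔ ((ψ ∨ χ) ∨ (φ ↔ χ)) = 1 ↔ 2 = 1
χ ∨ φ = 2 ∨ 3 = 3
(χ ∨ φ) → φ = 3 → 3 = 6
((φ → ψ) ↔ ((ψ ∨ χ) ∨ (φ ↔ χ))) ∧ ((χ ∨ φ) → φ) = 1 ∧ 6 = 1
~ψ = ~1 = 0
χ ↔ χ = 2 ↔ 2 = 6
φ → (χ ↔ χ) = 3 → 6 = 6
~ψ ∧ (φ → (χ ↔ χ)) = 0 ∧ 6 = 0
~(~ψ ∧ (φ → (χ ↔ χ))) = ~0 = 6
~χ = ~2 = 0
~~χ = ~0 = 6
ψ → ψ = 1 → 1 = 6
~~χ → (ψ → ψ) = 6 → 6 = 6
~(~ψ ∧ (φ → (χ ↔ χ))) → (~~χ → (ψ → ψ)) = 6 → 6 = 6
(((φ → ψ) ↔ ((ψ ∨ χ) ∨ (φ ↔ χ))) ∧ ((χ ∨ φ) → φ)) → (~(~ψ ∧ (φ → (χ ↔ χ))) → (~~χ → (ψ → ψ))) = 1 → 6 = 6
χ ∧ φ = 2 ∧ 3 = 2
(χ ∧ φ) → χ = 2 → 2 = 6
~φ = ~3 = 0
~~φ = ~0 = 6
((χ ∧ φ) → χ) → ~~φ = 6 → 6 = 6
χ ∨ ψ = 2 ∨ 1 = 2
ψ ↔ (χ ∨ ψ) = 1 ↔ 2 = 1
~ψ = ~1 = 0
(ψ ↔ (χ ∨ ψ)) → ~ψ = 1 → 0 = 0
(((χ ∧ φ) → χ) → ~~φ) ∨ ((ψ ↔ (χ ∨ ψ)) → ~ψ) = 6 ∨ 0 = 6
~((((χ ∧ φ) → χ) → ~~φ) ∨ ((ψ ↔ (χ ∨ ψ)) → ~ψ)) = ~6 = 0
((((φ → ψ) ↔ ((ψ ∨ χ) ∨ (φ ↔ χ))) ∧ ((χ ∨ φ) → φ)) → (~(~ψ ∧ (φ → (χ ↔ χ))) → (~~χ → (ψ → ψ)))) ∧ ~((((χ ∧ φ) → χ) → ~~φ) ∨ ((ψ ↔ (χ ∨ ψ)) → ~ψ)) = 6 ∧ 0 = 0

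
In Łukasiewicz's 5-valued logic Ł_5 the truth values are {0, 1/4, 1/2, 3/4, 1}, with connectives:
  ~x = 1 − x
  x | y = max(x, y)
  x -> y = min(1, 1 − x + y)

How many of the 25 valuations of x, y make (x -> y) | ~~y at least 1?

15

value 1: 15 assignments (counts)
value 3/4: 4 assignments
value 1/2: 3 assignments
value 1/4: 2 assignments
value 0: 1 assignment
So 15 of the 25 assignments meet the threshold.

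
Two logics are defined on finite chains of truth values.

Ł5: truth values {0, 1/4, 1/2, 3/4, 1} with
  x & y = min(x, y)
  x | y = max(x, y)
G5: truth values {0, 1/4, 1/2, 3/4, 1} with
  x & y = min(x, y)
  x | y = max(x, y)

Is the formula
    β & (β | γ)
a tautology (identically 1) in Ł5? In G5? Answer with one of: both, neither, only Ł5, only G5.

In Ł5: at β = 0, γ = 0 the value is 0 — not a tautology.
In G5: at β = 0, γ = 0 the value is 0 — not a tautology.

neither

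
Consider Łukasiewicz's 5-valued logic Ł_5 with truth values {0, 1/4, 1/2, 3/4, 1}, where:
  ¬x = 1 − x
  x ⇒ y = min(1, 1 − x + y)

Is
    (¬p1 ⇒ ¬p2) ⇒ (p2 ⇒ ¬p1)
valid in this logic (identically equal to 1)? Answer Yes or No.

No

Counterexample: take p1 = 3/4, p2 = 1/2.
¬p1 = ¬3/4 = 1/4
¬p2 = ¬1/2 = 1/2
¬p1 ⇒ ¬p2 = 1/4 ⇒ 1/2 = 1
¬p1 = ¬3/4 = 1/4
p2 ⇒ ¬p1 = 1/2 ⇒ 1/4 = 3/4
(¬p1 ⇒ ¬p2) ⇒ (p2 ⇒ ¬p1) = 1 ⇒ 3/4 = 3/4
This gives 3/4 ≠ 1.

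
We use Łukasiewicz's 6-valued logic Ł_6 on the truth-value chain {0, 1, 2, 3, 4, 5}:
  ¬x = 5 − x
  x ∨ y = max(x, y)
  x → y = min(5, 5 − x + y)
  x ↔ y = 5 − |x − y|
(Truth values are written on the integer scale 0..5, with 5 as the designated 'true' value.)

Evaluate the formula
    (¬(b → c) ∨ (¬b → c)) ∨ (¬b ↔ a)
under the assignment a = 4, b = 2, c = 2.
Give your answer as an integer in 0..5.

b → c = 2 → 2 = 5
¬(b → c) = ¬5 = 0
¬b = ¬2 = 3
¬b → c = 3 → 2 = 4
¬(b → c) ∨ (¬b → c) = 0 ∨ 4 = 4
¬b = ¬2 = 3
¬b ↔ a = 3 ↔ 4 = 4
(¬(b → c) ∨ (¬b → c)) ∨ (¬b ↔ a) = 4 ∨ 4 = 4

4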